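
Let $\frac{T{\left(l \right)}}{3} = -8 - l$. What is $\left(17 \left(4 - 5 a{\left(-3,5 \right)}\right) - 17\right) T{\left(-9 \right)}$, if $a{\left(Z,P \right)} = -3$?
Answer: $918$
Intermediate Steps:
$T{\left(l \right)} = -24 - 3 l$ ($T{\left(l \right)} = 3 \left(-8 - l\right) = -24 - 3 l$)
$\left(17 \left(4 - 5 a{\left(-3,5 \right)}\right) - 17\right) T{\left(-9 \right)} = \left(17 \left(4 - -15\right) - 17\right) \left(-24 - -27\right) = \left(17 \left(4 + 15\right) - 17\right) \left(-24 + 27\right) = \left(17 \cdot 19 - 17\right) 3 = \left(323 - 17\right) 3 = 306 \cdot 3 = 918$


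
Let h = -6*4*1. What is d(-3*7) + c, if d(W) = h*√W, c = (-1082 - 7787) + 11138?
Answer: 2269 - 24*I*√21 ≈ 2269.0 - 109.98*I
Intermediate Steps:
c = 2269 (c = -8869 + 11138 = 2269)
h = -24 (h = -24*1 = -24)
d(W) = -24*√W
d(-3*7) + c = -24*I*√21 + 2269 = 2269 - 24*I*√21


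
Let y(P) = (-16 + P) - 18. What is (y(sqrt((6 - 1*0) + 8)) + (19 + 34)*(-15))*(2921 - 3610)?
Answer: 571181 - 689*sqrt(14) ≈ 5.6860e+5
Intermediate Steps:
y(P) = -34 + P
(y(sqrt((6 - 1*0) + 8)) + (19 + 34)*(-15))*(2921 - 3610) = ((-34 + sqrt((6 - 1*0) + 8)) + (19 + 34)*(-15))*(2921 - 3610) = ((-34 + sqrt((6 + 0) + 8)) + 53*(-15))*(-689) = ((-34 + sqrt(6 + 8)) - 795)*(-689) = ((-34 + sqrt(14)) - 795)*(-689) = (-829 + sqrt(14))*(-689) = 571181 - 689*sqrt(14)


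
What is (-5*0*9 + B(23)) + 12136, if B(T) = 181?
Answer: 12317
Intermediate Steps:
(-5*0*9 + B(23)) + 12136 = (-5*0*9 + 181) + 12136 = (0*9 + 181) + 12136 = (0 + 181) + 12136 = 181 + 12136 = 12317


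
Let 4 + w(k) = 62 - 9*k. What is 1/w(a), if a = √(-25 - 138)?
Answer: 58/16567 + 9*I*√163/16567 ≈ 0.0035009 + 0.0069357*I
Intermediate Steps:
a = I*√163 (a = √(-163) = I*√163 ≈ 12.767*I)
w(k) = 58 - 9*k (w(k) = -4 + (62 - 9*k) = 58 - 9*k)
1/w(a) = 1/(58 - 9*I*√163)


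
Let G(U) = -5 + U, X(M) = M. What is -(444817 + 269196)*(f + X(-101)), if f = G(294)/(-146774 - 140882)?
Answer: 20744608826085/287656 ≈ 7.2116e+7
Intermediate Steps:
f = -289/287656 (f = (-5 + 294)/(-146774 - 140882) = 289/(-287656) = 289*(-1/287656) = -289/287656 ≈ -0.0010047)
-(444817 + 269196)*(f + X(-101)) = -(444817 + 269196)*(-289/287656 - 101) = -714013*(-29053545)/287656 = -1*(-20744608826085/287656) = 20744608826085/287656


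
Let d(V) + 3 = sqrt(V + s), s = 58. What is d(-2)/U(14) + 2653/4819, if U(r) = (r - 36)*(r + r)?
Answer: 1648705/2968504 - sqrt(14)/308 ≈ 0.54325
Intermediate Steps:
d(V) = -3 + sqrt(58 + V) (d(V) = -3 + sqrt(V + 58) = -3 + sqrt(58 + V))
U(r) = 2*r*(-36 + r) (U(r) = (-36 + r)*(2*r) = 2*r*(-36 + r))
d(-2)/U(14) + 2653/4819 = (-3 + sqrt(58 - 2))/((2*14*(-36 + 14))) + 2653/4819 = (-3 + sqrt(56))/((2*14*(-22))) + 2653*(1/4819) = (-3 + 2*sqrt(14))/(-616) + 2653/4819 = (-3 + 2*sqrt(14))*(-1/616) + 2653/4819 = (3/616 - sqrt(14)/308) + 2653/4819 = 1648705/2968504 - sqrt(14)/308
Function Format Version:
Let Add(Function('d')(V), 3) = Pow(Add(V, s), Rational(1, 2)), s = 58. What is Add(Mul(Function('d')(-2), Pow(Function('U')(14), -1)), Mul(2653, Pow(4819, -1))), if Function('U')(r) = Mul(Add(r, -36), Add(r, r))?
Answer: Add(Rational(1648705, 2968504), Mul(Rational(-1, 308), Pow(14, Rational(1, 2)))) ≈ 0.54325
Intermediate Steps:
Function('d')(V) = Add(-3, Pow(Add(58, V), Rational(1, 2))) (Function('d')(V) = Add(-3, Pow(Add(V, 58), Rational(1, 2))) = Add(-3, Pow(Add(58, V), Rational(1, 2))))
Function('U')(r) = Mul(2, r, Add(-36, r)) (Function('U')(r) = Mul(Add(-36, r), Mul(2, r)) = Mul(2, r, Add(-36, r)))
Add(Mul(Function('d')(-2), Pow(Function('U')(14), -1)), Mul(2653, Pow(4819, -1))) = Add(Mul(Add(-3, Pow(Add(58, -2), Rational(1, 2))), Pow(Mul(2, 14, Add(-36, 14)), -1)), Mul(2653, Pow(4819, -1))) = Add(Mul(Add(-3, Pow(56, Rational(1, 2))), Pow(Mul(2, 14, -22), -1)), Mul(2653, Rational(1, 4819))) = Add(Mul(Add(-3, Mul(2, Pow(14, Rational(1, 2)))), Pow(-616, -1)), Rational(2653, 4819)) = Add(Mul(Add(-3, Mul(2, Pow(14, Rational(1, 2)))), Rational(-1, 616)), Rational(2653, 4819)) = Add(Add(Rational(3, 616), Mul(Rational(-1, 308), Pow(14, Rational(1, 2)))), Rational(2653, 4819)) = Add(Rational(1648705, 2968504), Mul(Rational(-1, 308), Pow(14, Rational(1, 2))))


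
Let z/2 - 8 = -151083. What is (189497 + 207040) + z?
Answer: 94387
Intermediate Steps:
z = -302150 (z = 16 + 2*(-151083) = 16 - 302166 = -302150)
(189497 + 207040) + z = (189497 + 207040) - 302150 = 396537 - 302150 = 94387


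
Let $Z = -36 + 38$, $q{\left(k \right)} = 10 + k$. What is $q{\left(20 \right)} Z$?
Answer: $60$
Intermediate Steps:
$Z = 2$
$q{\left(20 \right)} Z = \left(10 + 20\right) 2 = 30 \cdot 2 = 60$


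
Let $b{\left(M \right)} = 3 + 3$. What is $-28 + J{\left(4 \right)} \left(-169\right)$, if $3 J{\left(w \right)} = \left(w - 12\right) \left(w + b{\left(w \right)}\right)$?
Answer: $\frac{13436}{3} \approx 4478.7$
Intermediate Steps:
$b{\left(M \right)} = 6$
$J{\left(w \right)} = \frac{\left(-12 + w\right) \left(6 + w\right)}{3}$ ($J{\left(w \right)} = \frac{\left(w - 12\right) \left(w + 6\right)}{3} = \frac{\left(-12 + w\right) \left(6 + w\right)}{3}$)
$-28 + J{\left(4 \right)} \left(-169\right) = -28 + \left(-24 - 8 + \frac{4^{2}}{3}\right) \left(-169\right) = -28 + \left(-24 - 8 + \frac{1}{3} \cdot 16\right) \left(-169\right) = -28 + \left(-24 - 8 + \frac{16}{3}\right) \left(-169\right) = -28 - - \frac{13520}{3} = -28 + \frac{13520}{3} = \frac{13436}{3}$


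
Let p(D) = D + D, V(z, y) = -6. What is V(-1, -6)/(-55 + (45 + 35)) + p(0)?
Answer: -6/25 ≈ -0.24000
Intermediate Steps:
p(D) = 2*D
V(-1, -6)/(-55 + (45 + 35)) + p(0) = -6/(-55 + (45 + 35)) + 2*0 = -6/(-55 + 80) + 0 = -6/25 + 0 = -6/25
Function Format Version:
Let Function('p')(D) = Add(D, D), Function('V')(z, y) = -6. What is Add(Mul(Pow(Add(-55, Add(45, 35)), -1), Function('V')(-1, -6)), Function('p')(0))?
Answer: Rational(-6, 25) ≈ -0.24000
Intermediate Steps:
Function('p')(D) = Mul(2, D)
Add(Mul(Pow(Add(-55, Add(45, 35)), -1), Function('V')(-1, -6)), Function('p')(0)) = Add(Mul(Pow(Add(-55, Add(45, 35)), -1), -6), Mul(2, 0)) = Add(Mul(Pow(Add(-55, 80), -1), -6), 0) = Add(Mul(Pow(25, -1), -6), 0) = Add(Mul(Rational(1, 25), -6), 0) = Add(Rational(-6, 25), 0) = Rational(-6, 25)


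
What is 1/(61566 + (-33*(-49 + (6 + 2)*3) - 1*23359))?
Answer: 1/39032 ≈ 2.5620e-5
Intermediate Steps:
1/(61566 + (-33*(-49 + (6 + 2)*3) - 1*23359)) = 1/(61566 + (-33*(-49 + 8*3) - 23359)) = 1/(61566 + (-33*(-49 + 24) - 23359)) = 1/(61566 + (-33*(-25) - 23359)) = 1/(61566 + (825 - 23359)) = 1/(61566 - 22534) = 1/39032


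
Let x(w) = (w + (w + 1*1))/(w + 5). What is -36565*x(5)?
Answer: -80443/2 ≈ -40222.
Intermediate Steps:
x(w) = (1 + 2*w)/(5 + w) (x(w) = (w + (w + 1))/(5 + w) = (w + (1 + w))/(5 + w) = (1 + 2*w)/(5 + w))
-36565*x(5) = -36565*(1 + 2*5)/(5 + 5) = -36565*(1 + 10)/10 = -7313*11/2 = -36565*11/10 = -80443/2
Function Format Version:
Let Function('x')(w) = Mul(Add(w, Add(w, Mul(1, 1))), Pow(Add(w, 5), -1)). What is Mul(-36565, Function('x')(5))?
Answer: Rational(-80443, 2) ≈ -40222.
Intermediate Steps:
Function('x')(w) = Mul(Pow(Add(5, w), -1), Add(1, Mul(2, w))) (Function('x')(w) = Mul(Add(w, Add(w, 1)), Pow(Add(5, w), -1)) = Mul(Add(w, Add(1, w)), Pow(Add(5, w), -1)) = Mul(Add(1, Mul(2, w)), Pow(Add(5, w), -1)) = Mul(Pow(Add(5, w), -1), Add(1, Mul(2, w))))
Mul(-36565, Function('x')(5)) = Mul(-36565, Mul(Pow(Add(5, 5), -1), Add(1, Mul(2, 5)))) = Mul(-36565, Mul(Pow(10, -1), Add(1, 10))) = Mul(-36565, Mul(Rational(1, 10), 11)) = Mul(-36565, Rational(11, 10)) = Rational(-80443, 2)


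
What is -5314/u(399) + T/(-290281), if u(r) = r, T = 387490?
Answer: -1697161744/115822119 ≈ -14.653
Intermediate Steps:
-5314/u(399) + T/(-290281) = -5314/399 + 387490/(-290281) = -5314*1/399 + 387490*(-1/290281) = -5314/399 - 387490/290281 = -1697161744/115822119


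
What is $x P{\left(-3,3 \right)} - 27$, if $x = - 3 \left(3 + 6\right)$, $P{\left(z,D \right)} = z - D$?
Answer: $135$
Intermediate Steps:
$x = -27$ ($x = \left(-3\right) 9 = -27$)
$x P{\left(-3,3 \right)} - 27 = - 27 \left(-3 - 3\right) - 27 = \left(-27\right) \left(-6\right) - 27 = 162 - 27 = 135$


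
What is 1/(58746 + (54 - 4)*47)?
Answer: 1/61096 ≈ 1.6368e-5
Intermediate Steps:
1/(58746 + (54 - 4)*47) = 1/(58746 + 50*47) = 1/(58746 + 2350) = 1/61096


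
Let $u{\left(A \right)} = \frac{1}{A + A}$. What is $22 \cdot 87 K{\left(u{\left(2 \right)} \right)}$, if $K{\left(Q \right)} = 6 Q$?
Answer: $2871$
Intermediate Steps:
$u{\left(A \right)} = \frac{1}{2 A}$
$22 \cdot 87 K{\left(u{\left(2 \right)} \right)} = 22 \cdot 87 \cdot 6 \frac{1}{2 \cdot 2} = 1914 \cdot 6 \cdot \frac{1}{2} \cdot \frac{1}{2} = 1914 \cdot 6 \cdot \frac{1}{4} = 1914 \cdot \frac{3}{2} = 2871$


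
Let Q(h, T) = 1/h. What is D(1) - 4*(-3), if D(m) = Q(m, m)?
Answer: 13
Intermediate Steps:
D(m) = 1/m
D(1) - 4*(-3) = 1/1 - 4*(-3) = 1 + 12 = 13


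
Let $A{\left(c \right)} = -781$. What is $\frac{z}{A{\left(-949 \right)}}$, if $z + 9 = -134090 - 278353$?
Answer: $\frac{412452}{781} \approx 528.11$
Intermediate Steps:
$z = -412452$ ($z = -9 - 412443 = -412452$)
$\frac{z}{A{\left(-949 \right)}} = - \frac{412452}{-781} = \left(-412452\right) \left(- \frac{1}{781}\right) = \frac{412452}{781}$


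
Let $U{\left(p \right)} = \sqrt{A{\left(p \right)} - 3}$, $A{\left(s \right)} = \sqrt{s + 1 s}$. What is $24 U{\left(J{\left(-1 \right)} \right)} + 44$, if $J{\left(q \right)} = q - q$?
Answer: $44 + 24 i \sqrt{3} \approx 44.0 + 41.569 i$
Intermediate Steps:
$J{\left(q \right)} = 0$
$A{\left(s \right)} = \sqrt{2} \sqrt{s}$ ($A{\left(s \right)} = \sqrt{s + s} = \sqrt{2 s} = \sqrt{2} \sqrt{s}$)
$U{\left(p \right)} = \sqrt{-3 + \sqrt{2} \sqrt{p}}$ ($U{\left(p \right)} = \sqrt{\sqrt{2} \sqrt{p} - 3} = \sqrt{-3 + \sqrt{2} \sqrt{p}}$)
$24 U{\left(J{\left(-1 \right)} \right)} + 44 = 24 \sqrt{-3 + \sqrt{2} \sqrt{0}} + 44 = 24 \sqrt{-3 + \sqrt{2} \cdot 0} + 44 = 24 \sqrt{-3 + 0} + 44 = 24 \sqrt{-3} + 44 = 24 i \sqrt{3} + 44 = 44 + 24 i \sqrt{3}$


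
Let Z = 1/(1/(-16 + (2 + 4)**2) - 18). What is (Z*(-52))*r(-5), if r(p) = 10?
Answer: 10400/359 ≈ 28.969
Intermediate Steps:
Z = -20/359 (Z = 1/(1/(-16 + 6**2) - 18) = 1/(1/(-16 + 36) - 18) = 1/(1/20 - 18) = 1/(-359/20) = -20/359 ≈ -0.055710)
(Z*(-52))*r(-5) = -20/359*(-52)*10 = (1040/359)*10 = 10400/359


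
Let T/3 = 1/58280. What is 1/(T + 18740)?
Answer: 58280/1092167203 ≈ 5.3362e-5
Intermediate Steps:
T = 3/58280 ≈ 5.1476e-5
1/(T + 18740) = 1/(3/58280 + 18740) = 1/(1092167203/58280) = 58280/1092167203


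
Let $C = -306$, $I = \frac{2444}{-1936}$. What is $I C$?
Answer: $\frac{93483}{242} \approx 386.29$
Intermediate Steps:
$I = - \frac{611}{484}$ ($I = 2444 \left(- \frac{1}{1936}\right) = - \frac{611}{484} \approx -1.2624$)
$I C = \left(- \frac{611}{484}\right) \left(-306\right) = \frac{93483}{242}$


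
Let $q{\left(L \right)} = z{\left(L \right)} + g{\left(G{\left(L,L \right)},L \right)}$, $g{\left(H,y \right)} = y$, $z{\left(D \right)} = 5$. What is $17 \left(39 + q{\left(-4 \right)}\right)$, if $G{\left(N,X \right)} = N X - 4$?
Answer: $680$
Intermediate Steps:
$G{\left(N,X \right)} = -4 + N X$
$q{\left(L \right)} = 5 + L$
$17 \left(39 + q{\left(-4 \right)}\right) = 17 \left(39 + \left(5 - 4\right)\right) = 17 \left(39 + 1\right) = 17 \cdot 40 = 680$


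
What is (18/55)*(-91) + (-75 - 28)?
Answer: -7303/55 ≈ -132.78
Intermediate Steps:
(18/55)*(-91) + (-75 - 28) = (18*(1/55))*(-91) - 103 = (18/55)*(-91) - 103 = -1638/55 - 103 = -7303/55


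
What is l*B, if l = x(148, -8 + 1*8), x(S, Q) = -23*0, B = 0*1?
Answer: 0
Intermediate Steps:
B = 0
x(S, Q) = 0
l = 0
l*B = 0*0 = 0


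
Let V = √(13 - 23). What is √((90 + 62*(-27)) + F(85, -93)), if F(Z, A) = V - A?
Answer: √(-1491 + I*√10) ≈ 0.0409 + 38.613*I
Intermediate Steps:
V = I*√10 (V = √(-10) = I*√10 ≈ 3.1623*I)
F(Z, A) = -A + I*√10 (F(Z, A) = I*√10 - A = -A + I*√10)
√((90 + 62*(-27)) + F(85, -93)) = √((90 + 62*(-27)) + (-1*(-93) + I*√10)) = √((90 - 1674) + (93 + I*√10)) = √(-1584 + (93 + I*√10)) = √(-1491 + I*√10)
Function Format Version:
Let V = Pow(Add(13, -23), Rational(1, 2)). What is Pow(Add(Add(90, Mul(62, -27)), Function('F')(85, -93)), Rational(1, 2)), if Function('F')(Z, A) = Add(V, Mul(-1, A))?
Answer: Pow(Add(-1491, Mul(I, Pow(10, Rational(1, 2)))), Rational(1, 2)) ≈ Add(0.0409, Mul(38.613, I))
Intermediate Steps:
V = Mul(I, Pow(10, Rational(1, 2))) (V = Pow(-10, Rational(1, 2)) = Mul(I, Pow(10, Rational(1, 2))) ≈ Mul(3.1623, I))
Function('F')(Z, A) = Add(Mul(-1, A), Mul(I, Pow(10, Rational(1, 2)))) (Function('F')(Z, A) = Add(Mul(I, Pow(10, Rational(1, 2))), Mul(-1, A)) = Add(Mul(-1, A), Mul(I, Pow(10, Rational(1, 2)))))
Pow(Add(Add(90, Mul(62, -27)), Function('F')(85, -93)), Rational(1, 2)) = Pow(Add(Add(90, Mul(62, -27)), Add(Mul(-1, -93), Mul(I, Pow(10, Rational(1, 2))))), Rational(1, 2)) = Pow(Add(Add(90, -1674), Add(93, Mul(I, Pow(10, Rational(1, 2))))), Rational(1, 2)) = Pow(Add(-1584, Add(93, Mul(I, Pow(10, Rational(1, 2))))), Rational(1, 2)) = Pow(Add(-1491, Mul(I, Pow(10, Rational(1, 2)))), Rational(1, 2))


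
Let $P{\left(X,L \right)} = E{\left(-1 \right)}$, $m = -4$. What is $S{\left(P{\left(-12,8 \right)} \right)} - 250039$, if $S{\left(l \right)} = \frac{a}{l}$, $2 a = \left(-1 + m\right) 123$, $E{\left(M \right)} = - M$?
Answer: $- \frac{500693}{2} \approx -2.5035 \cdot 10^{5}$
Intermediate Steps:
$P{\left(X,L \right)} = 1$ ($P{\left(X,L \right)} = \left(-1\right) \left(-1\right) = 1$)
$a = - \frac{615}{2}$ ($a = \frac{\left(-1 - 4\right) 123}{2} = \frac{\left(-5\right) 123}{2} = \frac{1}{2} \left(-615\right) = - \frac{615}{2} \approx -307.5$)
$S{\left(l \right)} = - \frac{615}{2 l}$
$S{\left(P{\left(-12,8 \right)} \right)} - 250039 = - \frac{615}{2 \cdot 1} - 250039 = \left(- \frac{615}{2}\right) 1 - 250039 = - \frac{615}{2} - 250039 = - \frac{500693}{2}$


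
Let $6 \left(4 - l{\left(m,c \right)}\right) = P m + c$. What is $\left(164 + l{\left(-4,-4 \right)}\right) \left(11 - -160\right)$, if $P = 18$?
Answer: $30894$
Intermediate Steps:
$l{\left(m,c \right)} = 4 - 3 m - \frac{c}{6}$ ($l{\left(m,c \right)} = 4 - \frac{18 m + c}{6} = 4 - \frac{c + 18 m}{6} = 4 - \left(3 m + \frac{c}{6}\right) = 4 - 3 m - \frac{c}{6}$)
$\left(164 + l{\left(-4,-4 \right)}\right) \left(11 - -160\right) = \left(164 - - \frac{50}{3}\right) \left(11 - -160\right) = \left(164 + \left(4 + 12 + \frac{2}{3}\right)\right) \left(11 + 160\right) = \left(164 + \frac{50}{3}\right) 171 = \frac{542}{3} \cdot 171 = 30894$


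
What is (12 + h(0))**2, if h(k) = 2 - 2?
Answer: 144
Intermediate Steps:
h(k) = 0
(12 + h(0))**2 = (12 + 0)**2 = 12**2 = 144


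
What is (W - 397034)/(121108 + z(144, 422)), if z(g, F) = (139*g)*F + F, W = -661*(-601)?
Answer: 227/8568282 ≈ 2.6493e-5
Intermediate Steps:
W = 397261
z(g, F) = F + 139*F*g (z(g, F) = 139*F*g + F = F + 139*F*g)
(W - 397034)/(121108 + z(144, 422)) = (397261 - 397034)/(121108 + 422*(1 + 139*144)) = 227/(121108 + 422*(1 + 20016)) = 227/(121108 + 422*20017) = 227/(121108 + 8447174) = 227/8568282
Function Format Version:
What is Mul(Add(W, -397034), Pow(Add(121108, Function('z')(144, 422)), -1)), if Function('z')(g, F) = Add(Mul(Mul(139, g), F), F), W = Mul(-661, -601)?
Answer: Rational(227, 8568282) ≈ 2.6493e-5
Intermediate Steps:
W = 397261
Function('z')(g, F) = Add(F, Mul(139, F, g)) (Function('z')(g, F) = Add(Mul(139, F, g), F) = Add(F, Mul(139, F, g)))
Mul(Add(W, -397034), Pow(Add(121108, Function('z')(144, 422)), -1)) = Mul(Add(397261, -397034), Pow(Add(121108, Mul(422, Add(1, Mul(139, 144)))), -1)) = Mul(227, Pow(Add(121108, Mul(422, Add(1, 20016))), -1)) = Mul(227, Pow(Add(121108, Mul(422, 20017)), -1)) = Mul(227, Pow(Add(121108, 8447174), -1)) = Mul(227, Pow(8568282, -1)) = Mul(227, Rational(1, 8568282)) = Rational(227, 8568282)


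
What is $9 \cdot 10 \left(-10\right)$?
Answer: $-900$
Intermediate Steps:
$9 \cdot 10 \left(-10\right) = 90 \left(-10\right) = -900$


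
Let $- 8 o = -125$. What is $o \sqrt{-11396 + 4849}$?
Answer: $\frac{125 i \sqrt{6547}}{8} \approx 1264.3 i$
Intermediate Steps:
$o = \frac{125}{8}$ ($o = \left(- \frac{1}{8}\right) \left(-125\right) = \frac{125}{8} \approx 15.625$)
$o \sqrt{-11396 + 4849} = \frac{125 \sqrt{-11396 + 4849}}{8} = \frac{125 \sqrt{-6547}}{8} = \frac{125 i \sqrt{6547}}{8}$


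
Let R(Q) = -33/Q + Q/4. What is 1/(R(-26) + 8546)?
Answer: 13/111030 ≈ 0.00011709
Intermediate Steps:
R(Q) = -33/Q + Q/4 (R(Q) = -33/Q + Q*(1/4) = -33/Q + Q/4)
1/(R(-26) + 8546) = 1/((-33/(-26) + (1/4)*(-26)) + 8546) = 1/((-33*(-1/26) - 13/2) + 8546) = 1/((33/26 - 13/2) + 8546) = 1/(-68/13 + 8546) = 1/(111030/13) = 13/111030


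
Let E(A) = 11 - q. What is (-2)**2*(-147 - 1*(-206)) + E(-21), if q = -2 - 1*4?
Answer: 253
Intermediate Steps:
q = -6 (q = -2 - 4 = -6)
E(A) = 17 (E(A) = 11 - 1*(-6) = 11 + 6 = 17)
(-2)**2*(-147 - 1*(-206)) + E(-21) = (-2)**2*(-147 - 1*(-206)) + 17 = 4*(-147 + 206) + 17 = 4*59 + 17 = 236 + 17 = 253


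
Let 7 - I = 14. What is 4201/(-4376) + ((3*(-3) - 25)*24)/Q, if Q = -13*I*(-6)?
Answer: 212845/398216 ≈ 0.53450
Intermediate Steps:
I = -7 (I = 7 - 1*14 = 7 - 14 = -7)
Q = -546 (Q = -13*(-7)*(-6) = 91*(-6) = -546)
4201/(-4376) + ((3*(-3) - 25)*24)/Q = 4201/(-4376) + ((3*(-3) - 25)*24)/(-546) = 4201*(-1/4376) + ((-9 - 25)*24)*(-1/546) = -4201/4376 - 34*24*(-1/546) = -4201/4376 - 816*(-1/546) = -4201/4376 + 136/91 = 212845/398216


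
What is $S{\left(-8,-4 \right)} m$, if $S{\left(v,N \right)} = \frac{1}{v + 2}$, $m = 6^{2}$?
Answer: $-6$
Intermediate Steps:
$m = 36$
$S{\left(v,N \right)} = \frac{1}{2 + v}$
$S{\left(-8,-4 \right)} m = \frac{1}{2 - 8} \cdot 36 = \frac{1}{-6} \cdot 36 = \left(- \frac{1}{6}\right) 36 = -6$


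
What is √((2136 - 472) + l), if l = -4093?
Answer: I*√2429 ≈ 49.285*I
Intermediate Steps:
√((2136 - 472) + l) = √((2136 - 472) - 4093) = √(1664 - 4093) = √(-2429) = I*√2429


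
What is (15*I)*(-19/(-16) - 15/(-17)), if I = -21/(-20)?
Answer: 35469/1088 ≈ 32.600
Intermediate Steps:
I = 21/20 (I = -21*(-1/20) = 21/20 ≈ 1.0500)
(15*I)*(-19/(-16) - 15/(-17)) = (15*(21/20))*(-19/(-16) - 15/(-17)) = 63*(-19*(-1/16) - 15*(-1/17))/4 = 63*(19/16 + 15/17)/4 = (63/4)*(563/272) = 35469/1088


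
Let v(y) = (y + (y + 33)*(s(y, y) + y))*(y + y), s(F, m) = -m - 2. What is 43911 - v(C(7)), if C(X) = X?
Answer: 44933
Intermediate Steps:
s(F, m) = -2 - m
v(y) = 2*y*(-66 - y) (v(y) = (y + (y + 33)*((-2 - y) + y))*(y + y) = (y + (33 + y)*(-2))*(2*y) = (y + (-66 - 2*y))*(2*y) = (-66 - y)*(2*y) = 2*y*(-66 - y))
43911 - v(C(7)) = 43911 - 2*7*(-66 - 1*7) = 43911 - 2*7*(-66 - 7) = 43911 - 2*7*(-73) = 43911 - 1*(-1022) = 43911 + 1022 = 44933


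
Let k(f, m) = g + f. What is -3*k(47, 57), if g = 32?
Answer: -237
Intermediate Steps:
k(f, m) = 32 + f
-3*k(47, 57) = -3*(32 + 47) = -3*79 = -237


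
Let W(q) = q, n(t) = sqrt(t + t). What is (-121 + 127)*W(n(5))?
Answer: 6*sqrt(10) ≈ 18.974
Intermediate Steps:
n(t) = sqrt(2)*sqrt(t) (n(t) = sqrt(2*t) = sqrt(2)*sqrt(t))
(-121 + 127)*W(n(5)) = (-121 + 127)*(sqrt(2)*sqrt(5)) = 6*sqrt(10)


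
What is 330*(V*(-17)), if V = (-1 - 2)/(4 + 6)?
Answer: 1683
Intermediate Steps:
V = -3/10 ≈ -0.30000
330*(V*(-17)) = 330*(-3/10*(-17)) = 330*(51/10) = 1683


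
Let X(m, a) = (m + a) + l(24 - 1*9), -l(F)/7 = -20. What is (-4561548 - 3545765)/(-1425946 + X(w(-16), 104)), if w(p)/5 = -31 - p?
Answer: 8107313/1425777 ≈ 5.6862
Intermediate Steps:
l(F) = 140 (l(F) = -7*(-20) = 140)
w(p) = -155 - 5*p (w(p) = 5*(-31 - p) = -155 - 5*p)
X(m, a) = 140 + a + m (X(m, a) = (m + a) + 140 = (a + m) + 140 = 140 + a + m)
(-4561548 - 3545765)/(-1425946 + X(w(-16), 104)) = (-4561548 - 3545765)/(-1425946 + (140 + 104 + (-155 - 5*(-16)))) = -8107313/(-1425946 + (140 + 104 + (-155 + 80))) = -8107313/(-1425946 + (140 + 104 - 75)) = -8107313/(-1425946 + 169) = -8107313/(-1425777) = -8107313*(-1/1425777) = 8107313/1425777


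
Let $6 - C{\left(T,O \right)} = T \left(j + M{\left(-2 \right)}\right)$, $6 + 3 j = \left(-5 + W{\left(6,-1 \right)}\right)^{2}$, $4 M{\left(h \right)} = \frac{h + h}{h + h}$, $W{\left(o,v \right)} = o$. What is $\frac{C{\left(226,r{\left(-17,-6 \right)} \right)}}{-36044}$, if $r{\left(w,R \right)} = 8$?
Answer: $- \frac{1957}{216264} \approx -0.0090491$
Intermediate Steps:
$M{\left(h \right)} = \frac{1}{4}$ ($M{\left(h \right)} = \frac{\left(h + h\right) \frac{1}{h + h}}{4} = \frac{2 h \frac{1}{2 h}}{4} = \frac{1}{4} \cdot 1 = \frac{1}{4}$)
$j = - \frac{5}{3}$ ($j = -2 + \frac{\left(-5 + 6\right)^{2}}{3} = -2 + \frac{1^{2}}{3} = -2 + \frac{1}{3} \cdot 1 = -2 + \frac{1}{3} = - \frac{5}{3} \approx -1.6667$)
$C{\left(T,O \right)} = 6 + \frac{17 T}{12}$ ($C{\left(T,O \right)} = 6 - T \left(- \frac{5}{3} + \frac{1}{4}\right) = 6 - T \left(- \frac{17}{12}\right) = 6 - - \frac{17 T}{12} = 6 + \frac{17 T}{12}$)
$\frac{C{\left(226,r{\left(-17,-6 \right)} \right)}}{-36044} = \frac{6 + \frac{17}{12} \cdot 226}{-36044} = \left(6 + \frac{1921}{6}\right) \left(- \frac{1}{36044}\right) = \frac{1957}{6} \left(- \frac{1}{36044}\right) = - \frac{1957}{216264}$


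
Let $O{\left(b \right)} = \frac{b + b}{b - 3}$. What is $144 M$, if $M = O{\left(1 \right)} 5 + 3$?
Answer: $-288$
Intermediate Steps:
$O{\left(b \right)} = \frac{2 b}{-3 + b}$
$M = -2$ ($M = 2 \cdot 1 \frac{1}{-3 + 1} \cdot 5 + 3 = 2 \cdot 1 \frac{1}{-2} \cdot 5 + 3 = 2 \cdot 1 \left(- \frac{1}{2}\right) 5 + 3 = \left(-1\right) 5 + 3 = -5 + 3 = -2$)
$144 M = 144 \left(-2\right) = -288$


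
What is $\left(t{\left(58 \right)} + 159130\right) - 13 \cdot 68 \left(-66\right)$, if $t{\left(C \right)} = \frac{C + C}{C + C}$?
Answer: $217475$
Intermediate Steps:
$t{\left(C \right)} = 1$ ($t{\left(C \right)} = \frac{2 C}{2 C} = 2 C \frac{1}{2 C} = 1$)
$\left(t{\left(58 \right)} + 159130\right) - 13 \cdot 68 \left(-66\right) = \left(1 + 159130\right) - 13 \cdot 68 \left(-66\right) = 159131 - 884 \left(-66\right) = 159131 - -58344 = 159131 + 58344 = 217475$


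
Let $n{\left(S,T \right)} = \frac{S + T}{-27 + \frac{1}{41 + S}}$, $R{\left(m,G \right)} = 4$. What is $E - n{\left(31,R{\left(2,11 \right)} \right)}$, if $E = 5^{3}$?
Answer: $\frac{245395}{1943} \approx 126.3$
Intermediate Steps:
$n{\left(S,T \right)} = \frac{S + T}{-27 + \frac{1}{41 + S}}$
$E = 125$
$E - n{\left(31,R{\left(2,11 \right)} \right)} = 125 - \frac{- 31^{2} - 1271 - 164 - 31 \cdot 4}{1106 + 27 \cdot 31} = 125 - \frac{\left(-1\right) 961 - 1271 - 164 - 124}{1106 + 837} = 125 - \frac{-961 - 1271 - 164 - 124}{1943} = 125 - \frac{1}{1943} \left(-2520\right) = 125 - - \frac{2520}{1943} = 125 + \frac{2520}{1943} = \frac{245395}{1943}$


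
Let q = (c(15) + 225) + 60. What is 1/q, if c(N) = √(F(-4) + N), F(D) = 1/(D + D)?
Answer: 2280/649681 - 2*√238/649681 ≈ 0.0034619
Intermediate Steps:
F(D) = 1/(2*D)
c(N) = √(-⅛ + N) (c(N) = √((½)/(-4) + N) = √((½)*(-¼) + N) = √(-⅛ + N))
q = 285 + √238/4 (q = (√(-2 + 16*15)/4 + 225) + 60 = (√(-2 + 240)/4 + 225) + 60 = (√238/4 + 225) + 60 = (225 + √238/4) + 60 = 285 + √238/4 ≈ 288.86)
1/q = 1/(285 + √238/4)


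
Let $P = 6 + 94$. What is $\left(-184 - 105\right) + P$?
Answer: $-189$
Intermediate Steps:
$P = 100$
$\left(-184 - 105\right) + P = \left(-184 - 105\right) + 100 = -289 + 100 = -189$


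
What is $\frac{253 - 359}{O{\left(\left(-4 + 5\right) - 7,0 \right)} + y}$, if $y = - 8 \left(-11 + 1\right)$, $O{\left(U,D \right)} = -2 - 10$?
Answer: $- \frac{53}{34} \approx -1.5588$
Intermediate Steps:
$O{\left(U,D \right)} = -12$ ($O{\left(U,D \right)} = -2 - 10 = -12$)
$y = 80$ ($y = \left(-8\right) \left(-10\right) = 80$)
$\frac{253 - 359}{O{\left(\left(-4 + 5\right) - 7,0 \right)} + y} = \frac{253 - 359}{-12 + 80} = - \frac{106}{68} = \left(-106\right) \frac{1}{68} = - \frac{53}{34}$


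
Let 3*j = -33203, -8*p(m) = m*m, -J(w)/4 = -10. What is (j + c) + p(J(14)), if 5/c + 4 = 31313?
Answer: -1058338112/93927 ≈ -11268.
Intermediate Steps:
J(w) = 40 (J(w) = -4*(-10) = 40)
p(m) = -m**2/8 (p(m) = -m*m/8 = -m**2/8)
j = -33203/3 (j = (1/3)*(-33203) = -33203/3 ≈ -11068.)
c = 5/31309 (c = 5/(-4 + 31313) = 5/31309 ≈ 0.00015970)
(j + c) + p(J(14)) = (-33203/3 + 5/31309) - 1/8*40**2 = -1039552712/93927 - 1/8*1600 = -1039552712/93927 - 200 = -1058338112/93927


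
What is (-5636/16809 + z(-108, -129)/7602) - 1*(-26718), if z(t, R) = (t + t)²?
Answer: 569136892126/21297003 ≈ 26724.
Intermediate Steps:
z(t, R) = 4*t² (z(t, R) = (2*t)² = 4*t²)
(-5636/16809 + z(-108, -129)/7602) - 1*(-26718) = (-5636/16809 + (4*(-108)²)/7602) - 1*(-26718) = (-5636*1/16809 + (4*11664)*(1/7602)) + 26718 = (-5636/16809 + 46656*(1/7602)) + 26718 = (-5636/16809 + 7776/1267) + 26718 = 123565972/21297003 + 26718 = 569136892126/21297003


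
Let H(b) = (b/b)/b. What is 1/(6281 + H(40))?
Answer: 40/251241 ≈ 0.00015921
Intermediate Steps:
H(b) = 1/b
1/(6281 + H(40)) = 1/(6281 + 1/40) = 1/(251241/40) = 40/251241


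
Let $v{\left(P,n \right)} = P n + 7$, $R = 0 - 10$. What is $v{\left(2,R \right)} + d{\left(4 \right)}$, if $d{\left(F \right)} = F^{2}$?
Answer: $3$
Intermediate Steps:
$R = -10$
$v{\left(P,n \right)} = 7 + P n$
$v{\left(2,R \right)} + d{\left(4 \right)} = \left(7 + 2 \left(-10\right)\right) + 4^{2} = \left(7 - 20\right) + 16 = -13 + 16 = 3$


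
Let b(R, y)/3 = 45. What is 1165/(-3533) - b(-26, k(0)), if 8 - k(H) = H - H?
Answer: -478120/3533 ≈ -135.33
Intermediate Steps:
k(H) = 8 (k(H) = 8 - (H - H) = 8 - 1*0 = 8 + 0 = 8)
b(R, y) = 135 (b(R, y) = 3*45 = 135)
1165/(-3533) - b(-26, k(0)) = 1165/(-3533) - 1*135 = 1165*(-1/3533) - 135 = -1165/3533 - 135 = -478120/3533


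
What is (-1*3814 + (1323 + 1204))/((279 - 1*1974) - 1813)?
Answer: 1287/3508 ≈ 0.36688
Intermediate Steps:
(-1*3814 + (1323 + 1204))/((279 - 1*1974) - 1813) = (-3814 + 2527)/((279 - 1974) - 1813) = -1287/(-1695 - 1813) = -1287/(-3508) = -1287*(-1/3508) = 1287/3508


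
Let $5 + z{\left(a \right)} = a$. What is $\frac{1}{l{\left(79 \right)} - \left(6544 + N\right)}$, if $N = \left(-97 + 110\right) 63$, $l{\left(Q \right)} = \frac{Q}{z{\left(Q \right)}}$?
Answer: $- \frac{74}{544783} \approx -0.00013583$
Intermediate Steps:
$z{\left(a \right)} = -5 + a$
$l{\left(Q \right)} = \frac{Q}{-5 + Q}$
$N = 819$ ($N = 13 \cdot 63 = 819$)
$\frac{1}{l{\left(79 \right)} - \left(6544 + N\right)} = \frac{1}{\frac{79}{-5 + 79} - 7363} = \frac{1}{\frac{79}{74} - 7363} = \frac{1}{- \frac{544783}{74}} = - \frac{74}{544783}$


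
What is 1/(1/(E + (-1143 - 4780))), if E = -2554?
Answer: -8477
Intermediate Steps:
1/(1/(E + (-1143 - 4780))) = 1/(1/(-2554 + (-1143 - 4780))) = 1/(1/(-2554 - 5923)) = 1/(1/(-8477)) = 1/(-1/8477) = -8477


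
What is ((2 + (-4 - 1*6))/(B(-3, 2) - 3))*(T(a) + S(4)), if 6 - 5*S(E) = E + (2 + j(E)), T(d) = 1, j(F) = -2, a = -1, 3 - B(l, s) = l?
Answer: -56/15 ≈ -3.7333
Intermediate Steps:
B(l, s) = 3 - l
S(E) = 6/5 - E/5 (S(E) = 6/5 - (E + (2 - 2))/5 = 6/5 - (E + 0)/5 = 6/5 - E/5)
((2 + (-4 - 1*6))/(B(-3, 2) - 3))*(T(a) + S(4)) = ((2 + (-4 - 1*6))/((3 - 1*(-3)) - 3))*(1 + (6/5 - ⅕*4)) = ((2 + (-4 - 6))/((3 + 3) - 3))*(1 + (6/5 - ⅘)) = ((2 - 10)/(6 - 3))*(1 + ⅖) = -8/3*(7/5) = -8*⅓*(7/5) = -8/3*7/5 = -56/15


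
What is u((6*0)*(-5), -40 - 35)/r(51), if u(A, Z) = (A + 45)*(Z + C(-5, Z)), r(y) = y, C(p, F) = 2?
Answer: -1095/17 ≈ -64.412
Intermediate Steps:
u(A, Z) = (2 + Z)*(45 + A) (u(A, Z) = (A + 45)*(Z + 2) = (45 + A)*(2 + Z) = (2 + Z)*(45 + A))
u((6*0)*(-5), -40 - 35)/r(51) = (90 + 2*((6*0)*(-5)) + 45*(-40 - 35) + ((6*0)*(-5))*(-40 - 35))/51 = (90 + 2*(0*(-5)) + 45*(-75) + (0*(-5))*(-75))*(1/51) = (90 + 2*0 - 3375 + 0*(-75))*(1/51) = (90 + 0 - 3375 + 0)*(1/51) = -3285*1/51 = -1095/17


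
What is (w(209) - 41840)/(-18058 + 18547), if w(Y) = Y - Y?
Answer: -41840/489 ≈ -85.562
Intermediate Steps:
w(Y) = 0
(w(209) - 41840)/(-18058 + 18547) = (0 - 41840)/(-18058 + 18547) = -41840/489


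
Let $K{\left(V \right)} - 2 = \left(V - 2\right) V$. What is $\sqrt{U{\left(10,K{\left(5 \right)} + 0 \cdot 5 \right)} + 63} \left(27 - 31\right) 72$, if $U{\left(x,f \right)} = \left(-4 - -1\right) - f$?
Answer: $- 288 \sqrt{43} \approx -1888.5$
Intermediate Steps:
$K{\left(V \right)} = 2 + V \left(-2 + V\right)$ ($K{\left(V \right)} = 2 + \left(V - 2\right) V = 2 + \left(-2 + V\right) V = 2 + V \left(-2 + V\right)$)
$U{\left(x,f \right)} = -3 - f$ ($U{\left(x,f \right)} = \left(-4 + 1\right) - f = -3 - f$)
$\sqrt{U{\left(10,K{\left(5 \right)} + 0 \cdot 5 \right)} + 63} \left(27 - 31\right) 72 = \sqrt{\left(-3 - \left(\left(2 + 5^{2} - 10\right) + 0 \cdot 5\right)\right) + 63} \left(27 - 31\right) 72 = \sqrt{\left(-3 - \left(\left(2 + 25 - 10\right) + 0\right)\right) + 63} \left(-4\right) 72 = \sqrt{\left(-3 - \left(17 + 0\right)\right) + 63} \left(-4\right) 72 = \sqrt{\left(-3 - 17\right) + 63} \left(-4\right) 72 = \sqrt{-20 + 63} \left(-4\right) 72 = \sqrt{43} \left(-4\right) 72 = - 4 \sqrt{43} \cdot 72 = - 288 \sqrt{43}$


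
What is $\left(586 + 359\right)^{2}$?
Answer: $893025$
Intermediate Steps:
$\left(586 + 359\right)^{2} = 945^{2} = 893025$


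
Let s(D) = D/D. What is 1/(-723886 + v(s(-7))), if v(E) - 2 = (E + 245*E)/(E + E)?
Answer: -1/723761 ≈ -1.3817e-6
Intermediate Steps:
s(D) = 1
v(E) = 125 (v(E) = 2 + (E + 245*E)/(E + E) = 2 + (246*E)/((2*E)) = 2 + (246*E)*(1/(2*E)) = 2 + 123 = 125)
1/(-723886 + v(s(-7))) = 1/(-723886 + 125) = 1/(-723761) = -1/723761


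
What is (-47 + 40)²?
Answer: 49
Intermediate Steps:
(-47 + 40)² = (-7)² = 49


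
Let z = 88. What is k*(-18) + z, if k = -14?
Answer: 340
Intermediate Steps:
k*(-18) + z = -14*(-18) + 88 = 252 + 88 = 340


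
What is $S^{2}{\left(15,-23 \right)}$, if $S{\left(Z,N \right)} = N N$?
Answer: $279841$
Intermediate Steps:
$S{\left(Z,N \right)} = N^{2}$
$S^{2}{\left(15,-23 \right)} = \left(\left(-23\right)^{2}\right)^{2} = 529^{2} = 279841$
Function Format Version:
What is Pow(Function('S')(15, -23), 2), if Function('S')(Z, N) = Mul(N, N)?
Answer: 279841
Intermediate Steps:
Function('S')(Z, N) = Pow(N, 2)
Pow(Function('S')(15, -23), 2) = Pow(Pow(-23, 2), 2) = Pow(529, 2) = 279841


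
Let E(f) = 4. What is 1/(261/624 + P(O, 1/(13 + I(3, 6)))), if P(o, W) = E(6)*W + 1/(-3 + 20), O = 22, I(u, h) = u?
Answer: 3536/2571 ≈ 1.3753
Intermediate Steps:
P(o, W) = 1/17 + 4*W (P(o, W) = 4*W + 1/(-3 + 20) = 4*W + 1/17 = 1/17 + 4*W)
1/(261/624 + P(O, 1/(13 + I(3, 6)))) = 1/(261/624 + (1/17 + 4/(13 + 3))) = 1/(261*(1/624) + (1/17 + 4/16)) = 1/(87/208 + (1/17 + 4*(1/16))) = 1/(87/208 + (1/17 + ¼)) = 1/(87/208 + 21/68) = 1/(2571/3536) = 3536/2571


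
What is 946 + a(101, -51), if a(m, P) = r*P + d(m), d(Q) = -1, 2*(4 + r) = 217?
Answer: -8769/2 ≈ -4384.5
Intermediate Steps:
r = 209/2 (r = -4 + (1/2)*217 = -4 + 217/2 = 209/2 ≈ 104.50)
a(m, P) = -1 + 209*P/2 (a(m, P) = 209*P/2 - 1 = -1 + 209*P/2)
946 + a(101, -51) = 946 + (-1 + (209/2)*(-51)) = 946 + (-1 - 10659/2) = 946 - 10661/2 = -8769/2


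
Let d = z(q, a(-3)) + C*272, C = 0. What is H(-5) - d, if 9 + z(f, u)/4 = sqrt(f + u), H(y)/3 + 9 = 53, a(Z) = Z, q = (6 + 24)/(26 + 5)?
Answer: 168 - 12*I*sqrt(217)/31 ≈ 168.0 - 5.7023*I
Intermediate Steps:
q = 30/31 ≈ 0.96774
H(y) = 132 (H(y) = -27 + 3*53 = -27 + 159 = 132)
z(f, u) = -36 + 4*sqrt(f + u)
d = -36 + 12*I*sqrt(217)/31 (d = (-36 + 4*sqrt(30/31 - 3)) + 0*272 = (-36 + 4*sqrt(-63/31)) + 0 = (-36 + 4*(3*I*sqrt(217)/31)) + 0 = (-36 + 12*I*sqrt(217)/31) + 0 = -36 + 12*I*sqrt(217)/31 ≈ -36.0 + 5.7023*I)
H(-5) - d = 132 - (-36 + 12*I*sqrt(217)/31) = 132 + (36 - 12*I*sqrt(217)/31) = 168 - 12*I*sqrt(217)/31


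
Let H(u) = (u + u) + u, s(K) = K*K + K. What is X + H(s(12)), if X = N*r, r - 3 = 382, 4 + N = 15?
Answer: 4703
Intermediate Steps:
N = 11 (N = -4 + 15 = 11)
r = 385 (r = 3 + 382 = 385)
s(K) = K + K**2 (s(K) = K**2 + K = K + K**2)
X = 4235 (X = 11*385 = 4235)
H(u) = 3*u (H(u) = 2*u + u = 3*u)
X + H(s(12)) = 4235 + 3*(12*(1 + 12)) = 4235 + 3*(12*13) = 4235 + 3*156 = 4235 + 468 = 4703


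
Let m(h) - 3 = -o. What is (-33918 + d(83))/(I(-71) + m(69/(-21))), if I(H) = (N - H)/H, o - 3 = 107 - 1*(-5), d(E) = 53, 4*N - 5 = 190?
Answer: 9617660/32287 ≈ 297.88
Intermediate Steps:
N = 195/4 (N = 5/4 + (¼)*190 = 5/4 + 95/2 = 195/4 ≈ 48.750)
o = 115 (o = 3 + (107 - 1*(-5)) = 3 + (107 + 5) = 3 + 112 = 115)
I(H) = (195/4 - H)/H
m(h) = -112 (m(h) = 3 - 1*115 = 3 - 115 = -112)
(-33918 + d(83))/(I(-71) + m(69/(-21))) = (-33918 + 53)/((195/4 - 1*(-71))/(-71) - 112) = -33865/(-(195/4 + 71)/71 - 112) = -33865/(-1/71*479/4 - 112) = -33865/(-479/284 - 112) = -33865/(-32287/284) = -33865*(-284/32287) = 9617660/32287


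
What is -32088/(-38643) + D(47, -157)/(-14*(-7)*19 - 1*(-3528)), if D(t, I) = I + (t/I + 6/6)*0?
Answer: 5057193/6311690 ≈ 0.80124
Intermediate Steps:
D(t, I) = I (D(t, I) = I + (t/I + 6*(⅙))*0 = I + (t/I + 1)*0 = I + (1 + t/I)*0 = I + 0 = I)
-32088/(-38643) + D(47, -157)/(-14*(-7)*19 - 1*(-3528)) = -32088/(-38643) - 157/(-14*(-7)*19 - 1*(-3528)) = -32088*(-1/38643) - 157/(98*19 + 3528) = 10696/12881 - 157/(1862 + 3528) = 10696/12881 - 157/5390 = 5057193/6311690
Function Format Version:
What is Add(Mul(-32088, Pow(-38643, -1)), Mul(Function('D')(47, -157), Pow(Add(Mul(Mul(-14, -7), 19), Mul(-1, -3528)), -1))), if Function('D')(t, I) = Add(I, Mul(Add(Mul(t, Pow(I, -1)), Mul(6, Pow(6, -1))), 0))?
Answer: Rational(5057193, 6311690) ≈ 0.80124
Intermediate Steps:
Function('D')(t, I) = I (Function('D')(t, I) = Add(I, Mul(Add(Mul(t, Pow(I, -1)), Mul(6, Rational(1, 6))), 0)) = Add(I, Mul(Add(Mul(t, Pow(I, -1)), 1), 0)) = Add(I, Mul(Add(1, Mul(t, Pow(I, -1))), 0)) = Add(I, 0) = I)
Add(Mul(-32088, Pow(-38643, -1)), Mul(Function('D')(47, -157), Pow(Add(Mul(Mul(-14, -7), 19), Mul(-1, -3528)), -1))) = Add(Mul(-32088, Pow(-38643, -1)), Mul(-157, Pow(Add(Mul(Mul(-14, -7), 19), Mul(-1, -3528)), -1))) = Add(Mul(-32088, Rational(-1, 38643)), Mul(-157, Pow(Add(Mul(98, 19), 3528), -1))) = Add(Rational(10696, 12881), Mul(-157, Pow(Add(1862, 3528), -1))) = Add(Rational(10696, 12881), Mul(-157, Pow(5390, -1))) = Add(Rational(10696, 12881), Mul(-157, Rational(1, 5390))) = Add(Rational(10696, 12881), Rational(-157, 5390)) = Rational(5057193, 6311690)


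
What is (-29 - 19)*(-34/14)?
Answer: 816/7 ≈ 116.57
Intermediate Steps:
(-29 - 19)*(-34/14) = -(-1632)/14 = -48*(-17/7) = 816/7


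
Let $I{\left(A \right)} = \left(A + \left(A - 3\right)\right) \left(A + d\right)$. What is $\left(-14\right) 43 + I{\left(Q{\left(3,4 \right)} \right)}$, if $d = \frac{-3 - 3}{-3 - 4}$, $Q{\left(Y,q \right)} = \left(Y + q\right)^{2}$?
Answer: $\frac{28941}{7} \approx 4134.4$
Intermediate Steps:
$d = \frac{6}{7}$ ($d = - \frac{6}{-7} = \left(-6\right) \left(- \frac{1}{7}\right) = \frac{6}{7} \approx 0.85714$)
$I{\left(A \right)} = \left(-3 + 2 A\right) \left(\frac{6}{7} + A\right)$ ($I{\left(A \right)} = \left(A + \left(A - 3\right)\right) \left(A + \frac{6}{7}\right) = \left(A + \left(A - 3\right)\right) \left(\frac{6}{7} + A\right) = \left(A + \left(-3 + A\right)\right) \left(\frac{6}{7} + A\right) = \left(-3 + 2 A\right) \left(\frac{6}{7} + A\right)$)
$\left(-14\right) 43 + I{\left(Q{\left(3,4 \right)} \right)} = \left(-14\right) 43 - \left(\frac{18}{7} - 2 \left(3 + 4\right)^{4} + \frac{9 \left(3 + 4\right)^{2}}{7}\right) = -602 - \left(\frac{18}{7} - 4802 + 63\right) = -602 - \left(\frac{459}{7} - 4802\right) = -602 - - \frac{33155}{7} = -602 + \frac{33155}{7} = \frac{28941}{7}$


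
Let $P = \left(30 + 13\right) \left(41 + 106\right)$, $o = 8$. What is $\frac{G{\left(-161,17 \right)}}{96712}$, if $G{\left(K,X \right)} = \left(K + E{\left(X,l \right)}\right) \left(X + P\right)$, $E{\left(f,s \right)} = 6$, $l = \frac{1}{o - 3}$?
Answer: $- \frac{491195}{48356} \approx -10.158$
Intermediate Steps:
$l = \frac{1}{5}$ ($l = \frac{1}{8 - 3} = \frac{1}{5} \approx 0.2$)
$P = 6321$ ($P = 43 \cdot 147 = 6321$)
$G{\left(K,X \right)} = \left(6 + K\right) \left(6321 + X\right)$ ($G{\left(K,X \right)} = \left(K + 6\right) \left(X + 6321\right) = \left(6 + K\right) \left(6321 + X\right)$)
$\frac{G{\left(-161,17 \right)}}{96712} = \frac{37926 + 6 \cdot 17 + 6321 \left(-161\right) - 2737}{96712} = \left(37926 + 102 - 1017681 - 2737\right) \frac{1}{96712} = \left(-982390\right) \frac{1}{96712} = - \frac{491195}{48356}$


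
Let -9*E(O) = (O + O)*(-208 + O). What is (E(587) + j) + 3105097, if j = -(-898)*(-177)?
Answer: 26070413/9 ≈ 2.8967e+6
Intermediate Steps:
j = -158946 (j = -1*158946 = -158946)
E(O) = -2*O*(-208 + O)/9 (E(O) = -(O + O)*(-208 + O)/9 = -2*O*(-208 + O)/9)
(E(587) + j) + 3105097 = ((2/9)*587*(208 - 1*587) - 158946) + 3105097 = ((2/9)*587*(208 - 587) - 158946) + 3105097 = ((2/9)*587*(-379) - 158946) + 3105097 = (-444946/9 - 158946) + 3105097 = -1875460/9 + 3105097 = 26070413/9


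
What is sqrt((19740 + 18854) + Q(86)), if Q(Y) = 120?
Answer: sqrt(38714) ≈ 196.76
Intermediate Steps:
sqrt((19740 + 18854) + Q(86)) = sqrt((19740 + 18854) + 120) = sqrt(38594 + 120) = sqrt(38714)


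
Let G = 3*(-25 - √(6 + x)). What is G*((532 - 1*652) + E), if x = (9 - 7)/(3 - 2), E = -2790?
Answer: 218250 + 17460*√2 ≈ 2.4294e+5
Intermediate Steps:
x = 2 (x = 2/1 = 2*1 = 2)
G = -75 - 6*√2 (G = 3*(-25 - √(6 + 2)) = 3*(-25 - √8) = 3*(-25 - 2*√2) = -75 - 6*√2 ≈ -83.485)
G*((532 - 1*652) + E) = (-75 - 6*√2)*((532 - 1*652) - 2790) = (-75 - 6*√2)*((532 - 652) - 2790) = (-75 - 6*√2)*(-120 - 2790) = (-75 - 6*√2)*(-2910) = 218250 + 17460*√2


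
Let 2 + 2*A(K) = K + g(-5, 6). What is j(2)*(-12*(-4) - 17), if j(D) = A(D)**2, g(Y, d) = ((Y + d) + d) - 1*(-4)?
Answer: 3751/4 ≈ 937.75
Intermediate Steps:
g(Y, d) = 4 + Y + 2*d (g(Y, d) = (Y + 2*d) + 4 = 4 + Y + 2*d)
A(K) = 9/2 + K/2 (A(K) = -1 + (K + (4 - 5 + 2*6))/2 = -1 + (K + (4 - 5 + 12))/2 = -1 + (K + 11)/2 = -1 + (11 + K)/2 = -1 + (11/2 + K/2) = 9/2 + K/2)
j(D) = (9/2 + D/2)**2
j(2)*(-12*(-4) - 17) = ((9 + 2)**2/4)*(-12*(-4) - 17) = ((1/4)*11**2)*(48 - 17) = ((1/4)*121)*31 = (121/4)*31 = 3751/4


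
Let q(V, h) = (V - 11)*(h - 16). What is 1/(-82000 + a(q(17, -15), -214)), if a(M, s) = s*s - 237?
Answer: -1/36441 ≈ -2.7442e-5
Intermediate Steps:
q(V, h) = (-16 + h)*(-11 + V) (q(V, h) = (-11 + V)*(-16 + h) = (-16 + h)*(-11 + V))
a(M, s) = -237 + s² (a(M, s) = s² - 237 = -237 + s²)
1/(-82000 + a(q(17, -15), -214)) = 1/(-82000 + (-237 + (-214)²)) = 1/(-82000 + (-237 + 45796)) = 1/(-82000 + 45559) = 1/(-36441) = -1/36441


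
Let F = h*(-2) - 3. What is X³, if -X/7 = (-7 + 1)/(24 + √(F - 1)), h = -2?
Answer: 343/64 ≈ 5.3594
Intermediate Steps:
F = 1 (F = -2*(-2) - 3 = 4 - 3 = 1)
X = 7/4 (X = -7*(-7 + 1)/(24 + √(1 - 1)) = -(-42)/(24 + √0) = -(-42)/(24 + 0) = -(-42)/24 = -7*(-¼) = 7/4 ≈ 1.7500)
X³ = (7/4)³ = 343/64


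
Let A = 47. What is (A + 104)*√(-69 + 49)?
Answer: 302*I*√5 ≈ 675.29*I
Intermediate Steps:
(A + 104)*√(-69 + 49) = (47 + 104)*√(-69 + 49) = 151*√(-20) = 151*(2*I*√5) = 302*I*√5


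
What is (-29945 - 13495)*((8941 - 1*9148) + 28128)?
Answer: -1212888240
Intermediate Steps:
(-29945 - 13495)*((8941 - 1*9148) + 28128) = -43440*((8941 - 9148) + 28128) = -43440*(-207 + 28128) = -43440*27921 = -1212888240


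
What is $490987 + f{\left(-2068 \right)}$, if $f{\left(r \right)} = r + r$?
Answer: $486851$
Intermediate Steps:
$f{\left(r \right)} = 2 r$
$490987 + f{\left(-2068 \right)} = 490987 + 2 \left(-2068\right) = 490987 - 4136 = 486851$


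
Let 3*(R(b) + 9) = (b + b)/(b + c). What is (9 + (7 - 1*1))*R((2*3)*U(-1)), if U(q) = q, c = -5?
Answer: -1425/11 ≈ -129.55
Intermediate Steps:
R(b) = -9 + 2*b/(3*(-5 + b)) (R(b) = -9 + ((b + b)/(b - 5))/3 = -9 + ((2*b)/(-5 + b))/3 = -9 + (2*b/(-5 + b))/3 = -9 + 2*b/(3*(-5 + b)))
(9 + (7 - 1*1))*R((2*3)*U(-1)) = (9 + (7 - 1*1))*(5*(27 - 5*2*3*(-1))/(3*(-5 + (2*3)*(-1)))) = (9 + (7 - 1))*(5*(27 - 30*(-1))/(3*(-5 + 6*(-1)))) = (9 + 6)*(5*(27 - 5*(-6))/(3*(-5 - 6))) = 15*((5/3)*(27 + 30)/(-11)) = 15*((5/3)*(-1/11)*57) = 15*(-95/11) = -1425/11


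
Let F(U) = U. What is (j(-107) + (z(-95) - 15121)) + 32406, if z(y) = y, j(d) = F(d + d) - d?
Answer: 17083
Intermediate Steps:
j(d) = d (j(d) = (d + d) - d = 2*d - d = d)
(j(-107) + (z(-95) - 15121)) + 32406 = (-107 + (-95 - 15121)) + 32406 = (-107 - 15216) + 32406 = -15323 + 32406 = 17083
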